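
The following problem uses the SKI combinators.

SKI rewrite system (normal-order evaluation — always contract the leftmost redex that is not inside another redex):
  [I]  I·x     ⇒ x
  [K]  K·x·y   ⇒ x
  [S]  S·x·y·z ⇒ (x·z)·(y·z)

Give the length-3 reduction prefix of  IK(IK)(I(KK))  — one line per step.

  start: IK(IK)(I(KK))
  [1] K(IK)(I(KK))
  [2] IK
  [3] K

Answer: after 3 steps: K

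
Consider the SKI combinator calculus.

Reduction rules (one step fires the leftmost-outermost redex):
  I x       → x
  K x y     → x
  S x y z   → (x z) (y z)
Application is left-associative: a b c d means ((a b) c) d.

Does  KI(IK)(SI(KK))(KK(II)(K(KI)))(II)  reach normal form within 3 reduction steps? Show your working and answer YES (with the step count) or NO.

Answer: NO — after 3 steps the term is I(KK(II)(K(KI)))(KK(KK(II)(K(KI))))(II), not yet normal

Working:
  start: KI(IK)(SI(KK))(KK(II)(K(KI)))(II)
  →1  I(SI(KK))(KK(II)(K(KI)))(II)
  →2  SI(KK)(KK(II)(K(KI)))(II)
  →3  I(KK(II)(K(KI)))(KK(KK(II)(K(KI))))(II)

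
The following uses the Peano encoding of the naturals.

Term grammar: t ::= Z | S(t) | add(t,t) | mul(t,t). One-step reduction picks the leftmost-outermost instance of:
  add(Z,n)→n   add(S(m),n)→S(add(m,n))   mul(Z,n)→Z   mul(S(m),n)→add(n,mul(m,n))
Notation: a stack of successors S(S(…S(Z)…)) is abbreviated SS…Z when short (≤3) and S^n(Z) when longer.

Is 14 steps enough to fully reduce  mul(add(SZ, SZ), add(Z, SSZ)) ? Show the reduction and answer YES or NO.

  start: mul(add(SZ, SZ), add(Z, SSZ))
  step 1: mul(S(add(Z, SZ)), add(Z, SSZ))
  step 2: add(add(Z, SSZ), mul(add(Z, SZ), add(Z, SSZ)))
  step 3: add(SSZ, mul(add(Z, SZ), add(Z, SSZ)))
  step 4: S(add(SZ, mul(add(Z, SZ), add(Z, SSZ))))
  step 5: S(S(add(Z, mul(add(Z, SZ), add(Z, SSZ)))))
  step 6: S(S(mul(add(Z, SZ), add(Z, SSZ))))
  step 7: S(S(mul(SZ, add(Z, SSZ))))
  step 8: S(S(add(add(Z, SSZ), mul(Z, add(Z, SSZ)))))
  step 9: S(S(add(SSZ, mul(Z, add(Z, SSZ)))))
  step 10: S(S(S(add(SZ, mul(Z, add(Z, SSZ))))))
  step 11: S(S(S(S(add(Z, mul(Z, add(Z, SSZ)))))))
  step 12: S(S(S(S(mul(Z, add(Z, SSZ))))))
  step 13: S^4(Z)

Answer: YES — reaches normal form S^4(Z) in 13 ≤ 14 steps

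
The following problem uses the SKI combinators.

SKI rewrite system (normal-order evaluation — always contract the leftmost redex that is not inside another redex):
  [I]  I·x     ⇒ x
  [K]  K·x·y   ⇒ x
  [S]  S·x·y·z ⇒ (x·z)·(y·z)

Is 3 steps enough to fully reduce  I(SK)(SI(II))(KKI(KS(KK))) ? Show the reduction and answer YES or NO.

Answer: NO — after 3 steps the term is KKI(KS(KK)), not yet normal

Reduction:
  start: I(SK)(SI(II))(KKI(KS(KK)))
  →1  SK(SI(II))(KKI(KS(KK)))
  →2  K(KKI(KS(KK)))(SI(II)(KKI(KS(KK))))
  →3  KKI(KS(KK))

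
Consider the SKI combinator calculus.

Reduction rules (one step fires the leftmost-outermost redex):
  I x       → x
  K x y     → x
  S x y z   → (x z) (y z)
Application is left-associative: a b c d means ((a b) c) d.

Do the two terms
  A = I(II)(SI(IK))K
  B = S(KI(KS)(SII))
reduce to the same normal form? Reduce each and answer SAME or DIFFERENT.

Answer: DIFFERENT — A ⇓ K(KK), B ⇓ S(SII)

Reduction:
Term A:
  start: I(II)(SI(IK))K
  [1] II(SI(IK))K
  [2] I(SI(IK))K
  [3] SI(IK)K
  [4] IK(IKK)
  [5] K(IKK)
  [6] K(KK)

Term B:
  start: S(KI(KS)(SII))
  [1] S(I(SII))
  [2] S(SII)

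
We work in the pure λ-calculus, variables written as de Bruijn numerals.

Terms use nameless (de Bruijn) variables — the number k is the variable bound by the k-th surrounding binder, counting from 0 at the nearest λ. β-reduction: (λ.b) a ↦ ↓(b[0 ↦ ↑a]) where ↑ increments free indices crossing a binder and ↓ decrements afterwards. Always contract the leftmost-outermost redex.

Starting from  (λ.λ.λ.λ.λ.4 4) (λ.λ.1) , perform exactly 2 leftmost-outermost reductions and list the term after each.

Answer: after 2 steps: λ.λ.λ.λ.λ.λ.λ.1

Reduction:
  start: (λ.λ.λ.λ.λ.4 4) (λ.λ.1)
  [1] λ.λ.λ.λ.(λ.λ.1) (λ.λ.1)
  [2] λ.λ.λ.λ.λ.λ.λ.1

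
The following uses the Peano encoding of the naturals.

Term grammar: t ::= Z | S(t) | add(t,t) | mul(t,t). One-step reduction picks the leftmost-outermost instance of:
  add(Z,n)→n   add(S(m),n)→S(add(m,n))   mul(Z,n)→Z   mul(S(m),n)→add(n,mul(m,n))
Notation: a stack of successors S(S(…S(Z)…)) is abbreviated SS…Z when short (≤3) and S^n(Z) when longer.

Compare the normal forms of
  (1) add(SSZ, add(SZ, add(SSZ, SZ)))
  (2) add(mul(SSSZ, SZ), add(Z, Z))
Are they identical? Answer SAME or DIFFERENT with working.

Answer: DIFFERENT — A ⇓ S^6(Z), B ⇓ SSSZ

Reduction:
Term A:
  start: add(SSZ, add(SZ, add(SSZ, SZ)))
  step 1: S(add(SZ, add(SZ, add(SSZ, SZ))))
  step 2: S(S(add(Z, add(SZ, add(SSZ, SZ)))))
  step 3: S(S(add(SZ, add(SSZ, SZ))))
  step 4: S(S(S(add(Z, add(SSZ, SZ)))))
  step 5: S(S(S(add(SSZ, SZ))))
  step 6: S(S(S(S(add(SZ, SZ)))))
  step 7: S(S(S(S(S(add(Z, SZ))))))
  step 8: S^6(Z)

Term B:
  start: add(mul(SSSZ, SZ), add(Z, Z))
  step 1: add(add(SZ, mul(SSZ, SZ)), add(Z, Z))
  step 2: add(S(add(Z, mul(SSZ, SZ))), add(Z, Z))
  step 3: S(add(add(Z, mul(SSZ, SZ)), add(Z, Z)))
  step 4: S(add(mul(SSZ, SZ), add(Z, Z)))
  step 5: S(add(add(SZ, mul(SZ, SZ)), add(Z, Z)))
  step 6: S(add(S(add(Z, mul(SZ, SZ))), add(Z, Z)))
  step 7: S(S(add(add(Z, mul(SZ, SZ)), add(Z, Z))))
  step 8: S(S(add(mul(SZ, SZ), add(Z, Z))))
  step 9: S(S(add(add(SZ, mul(Z, SZ)), add(Z, Z))))
  step 10: S(S(add(S(add(Z, mul(Z, SZ))), add(Z, Z))))
  step 11: S(S(S(add(add(Z, mul(Z, SZ)), add(Z, Z)))))
  step 12: S(S(S(add(mul(Z, SZ), add(Z, Z)))))
  step 13: S(S(S(add(Z, add(Z, Z)))))
  step 14: S(S(S(add(Z, Z))))
  step 15: SSSZ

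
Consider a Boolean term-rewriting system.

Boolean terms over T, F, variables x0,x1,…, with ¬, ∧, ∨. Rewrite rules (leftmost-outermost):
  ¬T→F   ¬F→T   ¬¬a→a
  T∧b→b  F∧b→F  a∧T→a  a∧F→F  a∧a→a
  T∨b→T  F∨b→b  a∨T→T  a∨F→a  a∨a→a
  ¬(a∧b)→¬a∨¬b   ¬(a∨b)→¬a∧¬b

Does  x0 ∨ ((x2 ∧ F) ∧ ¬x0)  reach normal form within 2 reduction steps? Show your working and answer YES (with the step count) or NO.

  start: x0 ∨ ((x2 ∧ F) ∧ ¬x0)
  [1] x0 ∨ (F ∧ ¬x0)
  [2] x0 ∨ F

Answer: NO — after 2 steps the term is x0 ∨ F, not yet normal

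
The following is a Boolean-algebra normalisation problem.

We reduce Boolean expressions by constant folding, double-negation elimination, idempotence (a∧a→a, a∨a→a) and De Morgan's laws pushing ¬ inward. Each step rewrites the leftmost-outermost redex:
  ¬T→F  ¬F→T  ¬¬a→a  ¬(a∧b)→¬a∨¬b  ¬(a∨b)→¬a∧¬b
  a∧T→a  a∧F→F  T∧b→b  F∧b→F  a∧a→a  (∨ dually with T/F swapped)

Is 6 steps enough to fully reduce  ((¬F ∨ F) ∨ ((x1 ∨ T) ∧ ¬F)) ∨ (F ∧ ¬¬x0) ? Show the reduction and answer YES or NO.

  start: ((¬F ∨ F) ∨ ((x1 ∨ T) ∧ ¬F)) ∨ (F ∧ ¬¬x0)
  [1] (¬F ∨ ((x1 ∨ T) ∧ ¬F)) ∨ (F ∧ ¬¬x0)
  [2] (T ∨ ((x1 ∨ T) ∧ ¬F)) ∨ (F ∧ ¬¬x0)
  [3] T ∨ (F ∧ ¬¬x0)
  [4] T

Answer: YES — reaches normal form T in 4 ≤ 6 steps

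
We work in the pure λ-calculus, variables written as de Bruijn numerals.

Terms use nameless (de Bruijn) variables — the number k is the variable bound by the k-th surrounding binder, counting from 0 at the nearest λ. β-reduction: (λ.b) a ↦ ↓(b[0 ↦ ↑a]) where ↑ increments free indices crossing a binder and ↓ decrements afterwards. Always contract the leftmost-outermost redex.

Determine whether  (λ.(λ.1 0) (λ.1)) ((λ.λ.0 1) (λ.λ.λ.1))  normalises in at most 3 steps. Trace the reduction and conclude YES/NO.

  start: (λ.(λ.1 0) (λ.1)) ((λ.λ.0 1) (λ.λ.λ.1))
  →1  (λ.(λ.λ.0 1) (λ.λ.λ.1) 0) (λ.(λ.λ.0 1) (λ.λ.λ.1))
  →2  (λ.λ.0 1) (λ.λ.λ.1) (λ.(λ.λ.0 1) (λ.λ.λ.1))
  →3  (λ.0 (λ.λ.λ.1)) (λ.(λ.λ.0 1) (λ.λ.λ.1))

Answer: NO — after 3 steps the term is (λ.0 (λ.λ.λ.1)) (λ.(λ.λ.0 1) (λ.λ.λ.1)), not yet normal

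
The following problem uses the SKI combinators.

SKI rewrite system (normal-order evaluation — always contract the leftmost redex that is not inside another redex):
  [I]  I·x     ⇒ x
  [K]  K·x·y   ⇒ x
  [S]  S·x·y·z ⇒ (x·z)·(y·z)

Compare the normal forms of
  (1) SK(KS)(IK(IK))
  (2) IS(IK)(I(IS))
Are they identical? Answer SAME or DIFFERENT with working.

Term A:
  start: SK(KS)(IK(IK))
  step 1: K(IK(IK))(KS(IK(IK)))
  step 2: IK(IK)
  step 3: K(IK)
  step 4: KK

Term B:
  start: IS(IK)(I(IS))
  step 1: S(IK)(I(IS))
  step 2: SK(I(IS))
  step 3: SK(IS)
  step 4: SKS

Answer: DIFFERENT — A ⇓ KK, B ⇓ SKS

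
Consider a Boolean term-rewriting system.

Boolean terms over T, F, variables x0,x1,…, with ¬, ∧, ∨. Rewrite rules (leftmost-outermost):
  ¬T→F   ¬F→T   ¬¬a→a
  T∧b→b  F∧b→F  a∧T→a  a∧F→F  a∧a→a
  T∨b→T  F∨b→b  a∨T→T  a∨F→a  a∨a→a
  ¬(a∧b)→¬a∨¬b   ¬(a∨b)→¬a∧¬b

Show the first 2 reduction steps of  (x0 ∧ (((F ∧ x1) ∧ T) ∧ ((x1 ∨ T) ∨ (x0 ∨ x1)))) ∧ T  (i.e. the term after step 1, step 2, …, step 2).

  start: (x0 ∧ (((F ∧ x1) ∧ T) ∧ ((x1 ∨ T) ∨ (x0 ∨ x1)))) ∧ T
  step 1: x0 ∧ (((F ∧ x1) ∧ T) ∧ ((x1 ∨ T) ∨ (x0 ∨ x1)))
  step 2: x0 ∧ ((F ∧ x1) ∧ ((x1 ∨ T) ∨ (x0 ∨ x1)))

Answer: after 2 steps: x0 ∧ ((F ∧ x1) ∧ ((x1 ∨ T) ∨ (x0 ∨ x1)))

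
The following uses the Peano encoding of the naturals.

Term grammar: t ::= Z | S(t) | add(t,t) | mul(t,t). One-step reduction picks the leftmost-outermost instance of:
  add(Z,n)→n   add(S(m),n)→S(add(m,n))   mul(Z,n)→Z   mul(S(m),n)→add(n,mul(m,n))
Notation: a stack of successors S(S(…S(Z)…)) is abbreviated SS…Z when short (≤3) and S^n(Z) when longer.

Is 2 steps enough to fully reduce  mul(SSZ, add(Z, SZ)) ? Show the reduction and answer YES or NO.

Answer: NO — after 2 steps the term is add(SZ, mul(SZ, add(Z, SZ))), not yet normal

Reduction:
  start: mul(SSZ, add(Z, SZ))
  [1] add(add(Z, SZ), mul(SZ, add(Z, SZ)))
  [2] add(SZ, mul(SZ, add(Z, SZ)))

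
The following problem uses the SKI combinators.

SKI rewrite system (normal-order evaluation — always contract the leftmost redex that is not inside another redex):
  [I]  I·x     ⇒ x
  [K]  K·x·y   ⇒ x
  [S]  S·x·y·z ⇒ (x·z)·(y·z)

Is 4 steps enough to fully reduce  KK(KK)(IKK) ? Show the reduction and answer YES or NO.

  start: KK(KK)(IKK)
  [1] K(IKK)
  [2] K(KK)

Answer: YES — reaches normal form K(KK) in 2 ≤ 4 steps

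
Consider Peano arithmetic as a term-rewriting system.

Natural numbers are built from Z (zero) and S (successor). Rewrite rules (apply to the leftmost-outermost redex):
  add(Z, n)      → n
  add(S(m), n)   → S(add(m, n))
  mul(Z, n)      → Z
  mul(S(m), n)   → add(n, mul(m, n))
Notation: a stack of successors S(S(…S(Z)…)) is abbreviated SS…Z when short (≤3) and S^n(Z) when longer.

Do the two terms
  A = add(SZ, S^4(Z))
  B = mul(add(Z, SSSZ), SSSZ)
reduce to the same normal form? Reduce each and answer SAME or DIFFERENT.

Term A:
  start: add(SZ, S^4(Z))
  [1] S(add(Z, S^4(Z)))
  [2] S^5(Z)

Term B:
  start: mul(add(Z, SSSZ), SSSZ)
  [1] mul(SSSZ, SSSZ)
  [2] add(SSSZ, mul(SSZ, SSSZ))
  [3] S(add(SSZ, mul(SSZ, SSSZ)))
  [4] S(S(add(SZ, mul(SSZ, SSSZ))))
  [5] S(S(S(add(Z, mul(SSZ, SSSZ)))))
  [6] S(S(S(mul(SSZ, SSSZ))))
  [7] S(S(S(add(SSSZ, mul(SZ, SSSZ)))))
  [8] S(S(S(S(add(SSZ, mul(SZ, SSSZ))))))
  [9] S(S(S(S(S(add(SZ, mul(SZ, SSSZ)))))))
  [10] S(S(S(S(S(S(add(Z, mul(SZ, SSSZ))))))))
  [11] S(S(S(S(S(S(mul(SZ, SSSZ)))))))
  [12] S(S(S(S(S(S(add(SSSZ, mul(Z, SSSZ))))))))
  [13] S(S(S(S(S(S(S(add(SSZ, mul(Z, SSSZ)))))))))
  [14] S(S(S(S(S(S(S(S(add(SZ, mul(Z, SSSZ))))))))))
  [15] S(S(S(S(S(S(S(S(S(add(Z, mul(Z, SSSZ)))))))))))
  [16] S(S(S(S(S(S(S(S(S(mul(Z, SSSZ))))))))))
  [17] S^9(Z)

Answer: DIFFERENT — A ⇓ S^5(Z), B ⇓ S^9(Z)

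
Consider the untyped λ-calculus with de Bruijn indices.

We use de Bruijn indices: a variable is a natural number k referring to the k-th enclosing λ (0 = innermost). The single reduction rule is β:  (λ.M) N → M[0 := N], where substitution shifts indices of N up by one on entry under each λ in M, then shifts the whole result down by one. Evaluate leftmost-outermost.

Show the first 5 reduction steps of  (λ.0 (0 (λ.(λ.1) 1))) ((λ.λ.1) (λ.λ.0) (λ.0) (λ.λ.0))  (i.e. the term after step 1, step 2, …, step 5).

  start: (λ.0 (0 (λ.(λ.1) 1))) ((λ.λ.1) (λ.λ.0) (λ.0) (λ.λ.0))
  →1  (λ.λ.1) (λ.λ.0) (λ.0) (λ.λ.0) ((λ.λ.1) (λ.λ.0) (λ.0) (λ.λ.0) (λ.(λ.1) ((λ.λ.1) (λ.λ.0) (λ.0) (λ.λ.0))))
  →2  (λ.λ.λ.0) (λ.0) (λ.λ.0) ((λ.λ.1) (λ.λ.0) (λ.0) (λ.λ.0) (λ.(λ.1) ((λ.λ.1) (λ.λ.0) (λ.0) (λ.λ.0))))
  →3  (λ.λ.0) (λ.λ.0) ((λ.λ.1) (λ.λ.0) (λ.0) (λ.λ.0) (λ.(λ.1) ((λ.λ.1) (λ.λ.0) (λ.0) (λ.λ.0))))
  →4  (λ.0) ((λ.λ.1) (λ.λ.0) (λ.0) (λ.λ.0) (λ.(λ.1) ((λ.λ.1) (λ.λ.0) (λ.0) (λ.λ.0))))
  →5  (λ.λ.1) (λ.λ.0) (λ.0) (λ.λ.0) (λ.(λ.1) ((λ.λ.1) (λ.λ.0) (λ.0) (λ.λ.0)))

Answer: after 5 steps: (λ.λ.1) (λ.λ.0) (λ.0) (λ.λ.0) (λ.(λ.1) ((λ.λ.1) (λ.λ.0) (λ.0) (λ.λ.0)))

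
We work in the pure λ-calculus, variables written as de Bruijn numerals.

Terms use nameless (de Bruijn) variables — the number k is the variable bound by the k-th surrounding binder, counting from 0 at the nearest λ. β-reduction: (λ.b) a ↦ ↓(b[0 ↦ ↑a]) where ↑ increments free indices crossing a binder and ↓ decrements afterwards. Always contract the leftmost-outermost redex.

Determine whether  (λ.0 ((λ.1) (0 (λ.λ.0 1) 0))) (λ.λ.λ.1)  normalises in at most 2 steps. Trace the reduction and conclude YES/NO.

  start: (λ.0 ((λ.1) (0 (λ.λ.0 1) 0))) (λ.λ.λ.1)
  →1  (λ.λ.λ.1) ((λ.λ.λ.λ.1) ((λ.λ.λ.1) (λ.λ.0 1) (λ.λ.λ.1)))
  →2  λ.λ.1

Answer: YES — reaches normal form λ.λ.1 in 2 ≤ 2 steps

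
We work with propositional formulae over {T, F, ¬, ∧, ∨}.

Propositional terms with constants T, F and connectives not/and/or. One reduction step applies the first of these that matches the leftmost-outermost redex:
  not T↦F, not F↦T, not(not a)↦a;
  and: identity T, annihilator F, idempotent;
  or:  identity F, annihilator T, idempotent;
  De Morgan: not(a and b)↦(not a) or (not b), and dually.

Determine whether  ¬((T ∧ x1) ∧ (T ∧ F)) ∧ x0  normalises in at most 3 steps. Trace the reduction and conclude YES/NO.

  start: ¬((T ∧ x1) ∧ (T ∧ F)) ∧ x0
  [1] (¬(T ∧ x1) ∨ ¬(T ∧ F)) ∧ x0
  [2] ((¬T ∨ ¬x1) ∨ ¬(T ∧ F)) ∧ x0
  [3] ((F ∨ ¬x1) ∨ ¬(T ∧ F)) ∧ x0

Answer: NO — after 3 steps the term is ((F ∨ ¬x1) ∨ ¬(T ∧ F)) ∧ x0, not yet normal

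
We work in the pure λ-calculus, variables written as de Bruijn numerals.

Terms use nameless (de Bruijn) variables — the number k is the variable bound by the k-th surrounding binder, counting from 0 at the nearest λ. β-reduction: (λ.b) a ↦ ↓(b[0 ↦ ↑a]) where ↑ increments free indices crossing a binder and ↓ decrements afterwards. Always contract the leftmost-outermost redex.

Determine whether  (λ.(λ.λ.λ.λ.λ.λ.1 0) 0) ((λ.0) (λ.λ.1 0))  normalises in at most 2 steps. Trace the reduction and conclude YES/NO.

  start: (λ.(λ.λ.λ.λ.λ.λ.1 0) 0) ((λ.0) (λ.λ.1 0))
  step 1: (λ.λ.λ.λ.λ.λ.1 0) ((λ.0) (λ.λ.1 0))
  step 2: λ.λ.λ.λ.λ.1 0

Answer: YES — reaches normal form λ.λ.λ.λ.λ.1 0 in 2 ≤ 2 steps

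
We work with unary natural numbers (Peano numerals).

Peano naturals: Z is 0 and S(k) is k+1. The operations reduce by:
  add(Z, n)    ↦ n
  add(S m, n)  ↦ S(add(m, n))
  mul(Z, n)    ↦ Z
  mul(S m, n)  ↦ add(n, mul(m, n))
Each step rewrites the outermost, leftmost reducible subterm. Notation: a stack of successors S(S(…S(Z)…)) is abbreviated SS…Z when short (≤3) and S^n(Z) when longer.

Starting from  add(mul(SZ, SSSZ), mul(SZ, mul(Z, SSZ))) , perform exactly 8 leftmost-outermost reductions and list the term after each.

  start: add(mul(SZ, SSSZ), mul(SZ, mul(Z, SSZ)))
  step 1: add(add(SSSZ, mul(Z, SSSZ)), mul(SZ, mul(Z, SSZ)))
  step 2: add(S(add(SSZ, mul(Z, SSSZ))), mul(SZ, mul(Z, SSZ)))
  step 3: S(add(add(SSZ, mul(Z, SSSZ)), mul(SZ, mul(Z, SSZ))))
  step 4: S(add(S(add(SZ, mul(Z, SSSZ))), mul(SZ, mul(Z, SSZ))))
  step 5: S(S(add(add(SZ, mul(Z, SSSZ)), mul(SZ, mul(Z, SSZ)))))
  step 6: S(S(add(S(add(Z, mul(Z, SSSZ))), mul(SZ, mul(Z, SSZ)))))
  step 7: S(S(S(add(add(Z, mul(Z, SSSZ)), mul(SZ, mul(Z, SSZ))))))
  step 8: S(S(S(add(mul(Z, SSSZ), mul(SZ, mul(Z, SSZ))))))

Answer: after 8 steps: S(S(S(add(mul(Z, SSSZ), mul(SZ, mul(Z, SSZ))))))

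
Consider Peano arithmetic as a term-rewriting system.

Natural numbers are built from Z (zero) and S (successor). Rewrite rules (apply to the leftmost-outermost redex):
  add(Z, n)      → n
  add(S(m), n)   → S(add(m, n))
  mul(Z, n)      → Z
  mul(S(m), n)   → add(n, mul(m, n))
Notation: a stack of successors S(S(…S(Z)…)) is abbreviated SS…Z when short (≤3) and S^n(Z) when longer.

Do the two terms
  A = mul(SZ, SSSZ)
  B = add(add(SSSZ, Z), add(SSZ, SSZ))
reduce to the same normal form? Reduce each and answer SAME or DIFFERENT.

Term A:
  start: mul(SZ, SSSZ)
  step 1: add(SSSZ, mul(Z, SSSZ))
  step 2: S(add(SSZ, mul(Z, SSSZ)))
  step 3: S(S(add(SZ, mul(Z, SSSZ))))
  step 4: S(S(S(add(Z, mul(Z, SSSZ)))))
  step 5: S(S(S(mul(Z, SSSZ))))
  step 6: SSSZ

Term B:
  start: add(add(SSSZ, Z), add(SSZ, SSZ))
  step 1: add(S(add(SSZ, Z)), add(SSZ, SSZ))
  step 2: S(add(add(SSZ, Z), add(SSZ, SSZ)))
  step 3: S(add(S(add(SZ, Z)), add(SSZ, SSZ)))
  step 4: S(S(add(add(SZ, Z), add(SSZ, SSZ))))
  step 5: S(S(add(S(add(Z, Z)), add(SSZ, SSZ))))
  step 6: S(S(S(add(add(Z, Z), add(SSZ, SSZ)))))
  step 7: S(S(S(add(Z, add(SSZ, SSZ)))))
  step 8: S(S(S(add(SSZ, SSZ))))
  step 9: S(S(S(S(add(SZ, SSZ)))))
  step 10: S(S(S(S(S(add(Z, SSZ))))))
  step 11: S^7(Z)

Answer: DIFFERENT — A ⇓ SSSZ, B ⇓ S^7(Z)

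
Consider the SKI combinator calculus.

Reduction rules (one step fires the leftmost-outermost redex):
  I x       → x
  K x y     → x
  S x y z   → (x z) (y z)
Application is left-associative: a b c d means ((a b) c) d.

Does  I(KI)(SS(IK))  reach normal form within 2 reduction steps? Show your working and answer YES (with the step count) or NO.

  start: I(KI)(SS(IK))
  [1] KI(SS(IK))
  [2] I

Answer: YES — reaches normal form I in 2 ≤ 2 steps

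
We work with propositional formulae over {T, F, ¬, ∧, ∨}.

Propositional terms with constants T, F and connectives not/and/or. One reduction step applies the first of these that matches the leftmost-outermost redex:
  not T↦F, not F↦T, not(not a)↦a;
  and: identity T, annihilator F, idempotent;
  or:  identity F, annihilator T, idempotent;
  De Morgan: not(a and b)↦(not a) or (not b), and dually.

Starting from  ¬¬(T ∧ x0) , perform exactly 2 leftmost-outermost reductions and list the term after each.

Answer: after 2 steps: x0

Derivation:
  start: ¬¬(T ∧ x0)
  step 1: T ∧ x0
  step 2: x0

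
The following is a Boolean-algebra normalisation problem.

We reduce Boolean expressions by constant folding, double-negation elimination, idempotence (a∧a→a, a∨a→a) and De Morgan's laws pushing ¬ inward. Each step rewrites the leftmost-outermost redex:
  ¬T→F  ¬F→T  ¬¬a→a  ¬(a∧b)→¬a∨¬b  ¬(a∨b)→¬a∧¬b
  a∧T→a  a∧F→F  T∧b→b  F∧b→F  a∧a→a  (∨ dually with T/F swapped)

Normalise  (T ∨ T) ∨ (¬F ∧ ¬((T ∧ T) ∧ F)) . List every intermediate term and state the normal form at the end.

  start: (T ∨ T) ∨ (¬F ∧ ¬((T ∧ T) ∧ F))
  step 1: T ∨ (¬F ∧ ¬((T ∧ T) ∧ F))
  step 2: T

Answer: normal form = T  (in 2 steps)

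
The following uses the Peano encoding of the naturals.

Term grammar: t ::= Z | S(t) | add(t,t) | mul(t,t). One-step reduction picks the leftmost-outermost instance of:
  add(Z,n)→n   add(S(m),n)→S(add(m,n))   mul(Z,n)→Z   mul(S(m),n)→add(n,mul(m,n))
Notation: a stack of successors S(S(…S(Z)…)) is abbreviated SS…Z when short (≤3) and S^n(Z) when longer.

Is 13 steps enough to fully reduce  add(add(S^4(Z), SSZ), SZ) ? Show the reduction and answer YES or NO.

  start: add(add(S^4(Z), SSZ), SZ)
  →1  add(S(add(SSSZ, SSZ)), SZ)
  →2  S(add(add(SSSZ, SSZ), SZ))
  →3  S(add(S(add(SSZ, SSZ)), SZ))
  →4  S(S(add(add(SSZ, SSZ), SZ)))
  →5  S(S(add(S(add(SZ, SSZ)), SZ)))
  →6  S(S(S(add(add(SZ, SSZ), SZ))))
  →7  S(S(S(add(S(add(Z, SSZ)), SZ))))
  →8  S(S(S(S(add(add(Z, SSZ), SZ)))))
  →9  S(S(S(S(add(SSZ, SZ)))))
  →10  S(S(S(S(S(add(SZ, SZ))))))
  →11  S(S(S(S(S(S(add(Z, SZ)))))))
  →12  S^7(Z)

Answer: YES — reaches normal form S^7(Z) in 12 ≤ 13 steps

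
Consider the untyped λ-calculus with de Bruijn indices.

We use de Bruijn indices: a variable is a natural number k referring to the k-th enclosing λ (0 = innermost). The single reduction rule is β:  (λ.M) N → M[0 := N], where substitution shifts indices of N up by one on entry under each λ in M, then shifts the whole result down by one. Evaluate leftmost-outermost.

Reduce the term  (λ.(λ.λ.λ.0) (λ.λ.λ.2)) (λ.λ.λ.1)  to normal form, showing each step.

Answer: normal form = λ.λ.0  (in 2 steps)

Working:
  start: (λ.(λ.λ.λ.0) (λ.λ.λ.2)) (λ.λ.λ.1)
  →1  (λ.λ.λ.0) (λ.λ.λ.2)
  →2  λ.λ.0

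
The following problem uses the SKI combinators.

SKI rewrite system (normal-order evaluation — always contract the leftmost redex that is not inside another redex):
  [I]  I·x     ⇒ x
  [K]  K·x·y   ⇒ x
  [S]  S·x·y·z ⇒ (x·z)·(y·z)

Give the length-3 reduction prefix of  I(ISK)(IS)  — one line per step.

Answer: after 3 steps: SKS

Reduction:
  start: I(ISK)(IS)
  [1] ISK(IS)
  [2] SK(IS)
  [3] SKS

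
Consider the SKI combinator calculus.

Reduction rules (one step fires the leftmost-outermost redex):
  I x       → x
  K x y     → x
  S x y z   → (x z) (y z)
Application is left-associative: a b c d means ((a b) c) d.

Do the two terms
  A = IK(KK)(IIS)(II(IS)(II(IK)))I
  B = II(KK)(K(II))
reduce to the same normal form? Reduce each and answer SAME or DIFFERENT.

Term A:
  start: IK(KK)(IIS)(II(IS)(II(IK)))I
  →1  K(KK)(IIS)(II(IS)(II(IK)))I
  →2  KK(II(IS)(II(IK)))I
  →3  KI

Term B:
  start: II(KK)(K(II))
  →1  I(KK)(K(II))
  →2  KK(K(II))
  →3  K

Answer: DIFFERENT — A ⇓ KI, B ⇓ K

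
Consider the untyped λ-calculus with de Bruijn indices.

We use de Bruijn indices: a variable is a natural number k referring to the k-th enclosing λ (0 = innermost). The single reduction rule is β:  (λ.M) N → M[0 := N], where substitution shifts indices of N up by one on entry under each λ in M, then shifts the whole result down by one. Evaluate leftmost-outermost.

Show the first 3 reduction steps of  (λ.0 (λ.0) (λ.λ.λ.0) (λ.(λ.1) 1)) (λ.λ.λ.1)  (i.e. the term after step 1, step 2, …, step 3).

Answer: after 3 steps: (λ.λ.λ.λ.0) (λ.(λ.1) (λ.λ.λ.1))

Working:
  start: (λ.0 (λ.0) (λ.λ.λ.0) (λ.(λ.1) 1)) (λ.λ.λ.1)
  step 1: (λ.λ.λ.1) (λ.0) (λ.λ.λ.0) (λ.(λ.1) (λ.λ.λ.1))
  step 2: (λ.λ.1) (λ.λ.λ.0) (λ.(λ.1) (λ.λ.λ.1))
  step 3: (λ.λ.λ.λ.0) (λ.(λ.1) (λ.λ.λ.1))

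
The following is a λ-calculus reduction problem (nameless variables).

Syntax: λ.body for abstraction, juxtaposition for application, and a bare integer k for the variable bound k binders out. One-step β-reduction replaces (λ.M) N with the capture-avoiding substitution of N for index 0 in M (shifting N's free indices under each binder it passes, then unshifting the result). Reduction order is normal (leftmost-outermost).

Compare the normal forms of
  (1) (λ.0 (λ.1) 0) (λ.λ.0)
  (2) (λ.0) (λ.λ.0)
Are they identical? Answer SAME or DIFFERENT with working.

Answer: SAME — A ⇓ λ.λ.0, B ⇓ λ.λ.0

Reduction:
Term A:
  start: (λ.0 (λ.1) 0) (λ.λ.0)
  →1  (λ.λ.0) (λ.λ.λ.0) (λ.λ.0)
  →2  (λ.0) (λ.λ.0)
  →3  λ.λ.0

Term B:
  start: (λ.0) (λ.λ.0)
  →1  λ.λ.0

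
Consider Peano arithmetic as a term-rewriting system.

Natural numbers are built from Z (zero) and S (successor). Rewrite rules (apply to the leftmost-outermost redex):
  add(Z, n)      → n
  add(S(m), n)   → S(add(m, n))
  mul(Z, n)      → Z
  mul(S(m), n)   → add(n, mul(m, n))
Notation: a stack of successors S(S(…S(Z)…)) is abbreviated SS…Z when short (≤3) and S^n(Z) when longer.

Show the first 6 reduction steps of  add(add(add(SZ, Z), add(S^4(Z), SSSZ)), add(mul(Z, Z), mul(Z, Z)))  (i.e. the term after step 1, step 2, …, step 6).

  start: add(add(add(SZ, Z), add(S^4(Z), SSSZ)), add(mul(Z, Z), mul(Z, Z)))
  →1  add(add(S(add(Z, Z)), add(S^4(Z), SSSZ)), add(mul(Z, Z), mul(Z, Z)))
  →2  add(S(add(add(Z, Z), add(S^4(Z), SSSZ))), add(mul(Z, Z), mul(Z, Z)))
  →3  S(add(add(add(Z, Z), add(S^4(Z), SSSZ)), add(mul(Z, Z), mul(Z, Z))))
  →4  S(add(add(Z, add(S^4(Z), SSSZ)), add(mul(Z, Z), mul(Z, Z))))
  →5  S(add(add(S^4(Z), SSSZ), add(mul(Z, Z), mul(Z, Z))))
  →6  S(add(S(add(SSSZ, SSSZ)), add(mul(Z, Z), mul(Z, Z))))

Answer: after 6 steps: S(add(S(add(SSSZ, SSSZ)), add(mul(Z, Z), mul(Z, Z))))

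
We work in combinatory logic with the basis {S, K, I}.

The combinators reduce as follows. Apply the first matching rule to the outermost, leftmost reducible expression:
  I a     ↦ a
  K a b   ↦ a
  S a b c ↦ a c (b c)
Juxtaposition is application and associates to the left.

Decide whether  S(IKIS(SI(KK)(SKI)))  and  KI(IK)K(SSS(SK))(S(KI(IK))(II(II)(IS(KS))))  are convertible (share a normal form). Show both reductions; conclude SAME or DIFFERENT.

Term A:
  start: S(IKIS(SI(KK)(SKI)))
  [1] S(KIS(SI(KK)(SKI)))
  [2] S(I(SI(KK)(SKI)))
  [3] S(SI(KK)(SKI))
  [4] S(I(SKI)(KK(SKI)))
  [5] S(SKI(KK(SKI)))
  [6] S(K(KK(SKI))(I(KK(SKI))))
  [7] S(KK(SKI))
  [8] SK

Term B:
  start: KI(IK)K(SSS(SK))(S(KI(IK))(II(II)(IS(KS))))
  [1] IK(SSS(SK))(S(KI(IK))(II(II)(IS(KS))))
  [2] K(SSS(SK))(S(KI(IK))(II(II)(IS(KS))))
  [3] SSS(SK)
  [4] S(SK)(S(SK))

Answer: DIFFERENT — A ⇓ SK, B ⇓ S(SK)(S(SK))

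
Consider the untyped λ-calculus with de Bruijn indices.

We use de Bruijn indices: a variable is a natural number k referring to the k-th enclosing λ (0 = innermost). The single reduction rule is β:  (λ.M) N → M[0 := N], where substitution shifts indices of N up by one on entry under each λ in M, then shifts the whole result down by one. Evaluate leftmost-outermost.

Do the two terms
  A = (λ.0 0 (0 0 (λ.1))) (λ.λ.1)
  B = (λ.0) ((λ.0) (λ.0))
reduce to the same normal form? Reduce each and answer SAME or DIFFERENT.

Answer: DIFFERENT — A ⇓ λ.λ.1, B ⇓ λ.0

Reduction:
Term A:
  start: (λ.0 0 (0 0 (λ.1))) (λ.λ.1)
  [1] (λ.λ.1) (λ.λ.1) ((λ.λ.1) (λ.λ.1) (λ.λ.λ.1))
  [2] (λ.λ.λ.1) ((λ.λ.1) (λ.λ.1) (λ.λ.λ.1))
  [3] λ.λ.1

Term B:
  start: (λ.0) ((λ.0) (λ.0))
  [1] (λ.0) (λ.0)
  [2] λ.0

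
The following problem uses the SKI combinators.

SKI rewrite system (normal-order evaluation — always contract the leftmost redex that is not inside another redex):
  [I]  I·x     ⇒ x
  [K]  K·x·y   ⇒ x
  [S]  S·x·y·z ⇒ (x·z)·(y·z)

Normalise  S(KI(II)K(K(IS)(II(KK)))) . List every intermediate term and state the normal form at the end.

Answer: normal form = S(KS)  (in 4 steps)

Derivation:
  start: S(KI(II)K(K(IS)(II(KK))))
  step 1: S(IK(K(IS)(II(KK))))
  step 2: S(K(K(IS)(II(KK))))
  step 3: S(K(IS))
  step 4: S(KS)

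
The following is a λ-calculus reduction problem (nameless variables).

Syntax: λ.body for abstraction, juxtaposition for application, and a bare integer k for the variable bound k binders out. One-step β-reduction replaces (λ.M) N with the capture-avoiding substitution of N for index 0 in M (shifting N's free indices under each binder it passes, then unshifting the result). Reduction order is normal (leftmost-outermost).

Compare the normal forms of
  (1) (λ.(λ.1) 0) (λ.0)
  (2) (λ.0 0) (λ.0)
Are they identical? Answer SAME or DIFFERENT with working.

Answer: SAME — A ⇓ λ.0, B ⇓ λ.0

Working:
Term A:
  start: (λ.(λ.1) 0) (λ.0)
  →1  (λ.λ.0) (λ.0)
  →2  λ.0

Term B:
  start: (λ.0 0) (λ.0)
  →1  (λ.0) (λ.0)
  →2  λ.0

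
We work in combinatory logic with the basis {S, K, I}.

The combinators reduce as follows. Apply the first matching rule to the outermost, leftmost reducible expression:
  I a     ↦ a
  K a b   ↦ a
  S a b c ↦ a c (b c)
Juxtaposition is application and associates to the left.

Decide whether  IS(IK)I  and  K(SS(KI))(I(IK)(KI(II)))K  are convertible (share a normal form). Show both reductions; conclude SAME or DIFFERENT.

Answer: SAME — A ⇓ SKI, B ⇓ SKI

Reduction:
Term A:
  start: IS(IK)I
  →1  S(IK)I
  →2  SKI

Term B:
  start: K(SS(KI))(I(IK)(KI(II)))K
  →1  SS(KI)K
  →2  SK(KIK)
  →3  SKI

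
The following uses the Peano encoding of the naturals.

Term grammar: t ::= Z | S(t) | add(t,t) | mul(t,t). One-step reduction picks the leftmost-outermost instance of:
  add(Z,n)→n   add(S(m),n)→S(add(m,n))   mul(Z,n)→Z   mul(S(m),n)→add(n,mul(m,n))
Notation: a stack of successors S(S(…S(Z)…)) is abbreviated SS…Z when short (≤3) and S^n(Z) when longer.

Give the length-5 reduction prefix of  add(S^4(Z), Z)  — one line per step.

  start: add(S^4(Z), Z)
  [1] S(add(SSSZ, Z))
  [2] S(S(add(SSZ, Z)))
  [3] S(S(S(add(SZ, Z))))
  [4] S(S(S(S(add(Z, Z)))))
  [5] S^4(Z)

Answer: after 5 steps: S^4(Z)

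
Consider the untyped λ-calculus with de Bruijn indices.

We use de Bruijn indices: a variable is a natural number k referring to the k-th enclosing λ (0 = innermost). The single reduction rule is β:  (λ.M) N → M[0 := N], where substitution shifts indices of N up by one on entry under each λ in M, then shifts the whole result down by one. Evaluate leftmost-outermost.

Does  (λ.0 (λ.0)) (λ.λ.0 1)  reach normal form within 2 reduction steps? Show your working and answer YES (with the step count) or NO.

Answer: YES — reaches normal form λ.0 (λ.0) in 2 ≤ 2 steps

Derivation:
  start: (λ.0 (λ.0)) (λ.λ.0 1)
  step 1: (λ.λ.0 1) (λ.0)
  step 2: λ.0 (λ.0)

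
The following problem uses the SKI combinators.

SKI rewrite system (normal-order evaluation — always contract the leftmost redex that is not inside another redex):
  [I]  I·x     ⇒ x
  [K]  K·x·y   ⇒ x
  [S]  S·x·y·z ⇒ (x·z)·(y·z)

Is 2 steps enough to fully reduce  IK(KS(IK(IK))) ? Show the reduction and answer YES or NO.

  start: IK(KS(IK(IK)))
  →1  K(KS(IK(IK)))
  →2  KS

Answer: YES — reaches normal form KS in 2 ≤ 2 steps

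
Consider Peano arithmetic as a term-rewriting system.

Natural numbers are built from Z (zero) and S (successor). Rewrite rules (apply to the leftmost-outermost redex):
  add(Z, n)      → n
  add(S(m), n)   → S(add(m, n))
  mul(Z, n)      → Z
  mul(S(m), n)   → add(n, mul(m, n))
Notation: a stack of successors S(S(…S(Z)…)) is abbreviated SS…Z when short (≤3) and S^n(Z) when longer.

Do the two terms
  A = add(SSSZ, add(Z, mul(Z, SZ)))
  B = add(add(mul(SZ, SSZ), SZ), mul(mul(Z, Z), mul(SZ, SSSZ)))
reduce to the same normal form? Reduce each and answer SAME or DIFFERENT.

Answer: SAME — A ⇓ SSSZ, B ⇓ SSSZ

Working:
Term A:
  start: add(SSSZ, add(Z, mul(Z, SZ)))
  →1  S(add(SSZ, add(Z, mul(Z, SZ))))
  →2  S(S(add(SZ, add(Z, mul(Z, SZ)))))
  →3  S(S(S(add(Z, add(Z, mul(Z, SZ))))))
  →4  S(S(S(add(Z, mul(Z, SZ)))))
  →5  S(S(S(mul(Z, SZ))))
  →6  SSSZ

Term B:
  start: add(add(mul(SZ, SSZ), SZ), mul(mul(Z, Z), mul(SZ, SSSZ)))
  →1  add(add(add(SSZ, mul(Z, SSZ)), SZ), mul(mul(Z, Z), mul(SZ, SSSZ)))
  →2  add(add(S(add(SZ, mul(Z, SSZ))), SZ), mul(mul(Z, Z), mul(SZ, SSSZ)))
  →3  add(S(add(add(SZ, mul(Z, SSZ)), SZ)), mul(mul(Z, Z), mul(SZ, SSSZ)))
  →4  S(add(add(add(SZ, mul(Z, SSZ)), SZ), mul(mul(Z, Z), mul(SZ, SSSZ))))
  →5  S(add(add(S(add(Z, mul(Z, SSZ))), SZ), mul(mul(Z, Z), mul(SZ, SSSZ))))
  →6  S(add(S(add(add(Z, mul(Z, SSZ)), SZ)), mul(mul(Z, Z), mul(SZ, SSSZ))))
  →7  S(S(add(add(add(Z, mul(Z, SSZ)), SZ), mul(mul(Z, Z), mul(SZ, SSSZ)))))
  →8  S(S(add(add(mul(Z, SSZ), SZ), mul(mul(Z, Z), mul(SZ, SSSZ)))))
  →9  S(S(add(add(Z, SZ), mul(mul(Z, Z), mul(SZ, SSSZ)))))
  →10  S(S(add(SZ, mul(mul(Z, Z), mul(SZ, SSSZ)))))
  →11  S(S(S(add(Z, mul(mul(Z, Z), mul(SZ, SSSZ))))))
  →12  S(S(S(mul(mul(Z, Z), mul(SZ, SSSZ)))))
  →13  S(S(S(mul(Z, mul(SZ, SSSZ)))))
  →14  SSSZ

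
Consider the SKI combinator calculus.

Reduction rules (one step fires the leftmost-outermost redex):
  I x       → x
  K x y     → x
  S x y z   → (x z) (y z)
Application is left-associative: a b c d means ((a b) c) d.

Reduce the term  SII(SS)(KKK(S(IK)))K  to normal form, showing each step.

  start: SII(SS)(KKK(S(IK)))K
  [1] I(SS)(I(SS))(KKK(S(IK)))K
  [2] SS(I(SS))(KKK(S(IK)))K
  [3] S(KKK(S(IK)))(I(SS)(KKK(S(IK))))K
  [4] KKK(S(IK))K(I(SS)(KKK(S(IK)))K)
  [5] K(S(IK))K(I(SS)(KKK(S(IK)))K)
  [6] S(IK)(I(SS)(KKK(S(IK)))K)
  [7] SK(I(SS)(KKK(S(IK)))K)
  [8] SK(SS(KKK(S(IK)))K)
  [9] SK(SK(KKK(S(IK))K))
  [10] SK(SK(K(S(IK))K))
  [11] SK(SK(S(IK)))
  [12] SK(SK(SK))

Answer: normal form = SK(SK(SK))  (in 12 steps)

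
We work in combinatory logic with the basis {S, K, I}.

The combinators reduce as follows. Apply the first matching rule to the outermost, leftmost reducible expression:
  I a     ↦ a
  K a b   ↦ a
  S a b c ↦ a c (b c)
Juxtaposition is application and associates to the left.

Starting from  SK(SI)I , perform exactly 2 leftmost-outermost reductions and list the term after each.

Answer: after 2 steps: I

Working:
  start: SK(SI)I
  →1  KI(SII)
  →2  I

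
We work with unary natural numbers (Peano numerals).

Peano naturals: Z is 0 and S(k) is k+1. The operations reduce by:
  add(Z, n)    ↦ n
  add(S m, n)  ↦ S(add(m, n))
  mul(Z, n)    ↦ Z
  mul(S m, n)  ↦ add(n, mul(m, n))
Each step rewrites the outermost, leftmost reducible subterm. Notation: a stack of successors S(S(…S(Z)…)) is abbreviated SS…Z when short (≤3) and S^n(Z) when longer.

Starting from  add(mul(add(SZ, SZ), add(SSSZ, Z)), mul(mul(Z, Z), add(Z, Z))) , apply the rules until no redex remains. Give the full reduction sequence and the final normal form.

Answer: normal form = S^6(Z)  (in 30 steps)

Derivation:
  start: add(mul(add(SZ, SZ), add(SSSZ, Z)), mul(mul(Z, Z), add(Z, Z)))
  step 1: add(mul(S(add(Z, SZ)), add(SSSZ, Z)), mul(mul(Z, Z), add(Z, Z)))
  step 2: add(add(add(SSSZ, Z), mul(add(Z, SZ), add(SSSZ, Z))), mul(mul(Z, Z), add(Z, Z)))
  step 3: add(add(S(add(SSZ, Z)), mul(add(Z, SZ), add(SSSZ, Z))), mul(mul(Z, Z), add(Z, Z)))
  step 4: add(S(add(add(SSZ, Z), mul(add(Z, SZ), add(SSSZ, Z)))), mul(mul(Z, Z), add(Z, Z)))
  step 5: S(add(add(add(SSZ, Z), mul(add(Z, SZ), add(SSSZ, Z))), mul(mul(Z, Z), add(Z, Z))))
  step 6: S(add(add(S(add(SZ, Z)), mul(add(Z, SZ), add(SSSZ, Z))), mul(mul(Z, Z), add(Z, Z))))
  step 7: S(add(S(add(add(SZ, Z), mul(add(Z, SZ), add(SSSZ, Z)))), mul(mul(Z, Z), add(Z, Z))))
  step 8: S(S(add(add(add(SZ, Z), mul(add(Z, SZ), add(SSSZ, Z))), mul(mul(Z, Z), add(Z, Z)))))
  step 9: S(S(add(add(S(add(Z, Z)), mul(add(Z, SZ), add(SSSZ, Z))), mul(mul(Z, Z), add(Z, Z)))))
  step 10: S(S(add(S(add(add(Z, Z), mul(add(Z, SZ), add(SSSZ, Z)))), mul(mul(Z, Z), add(Z, Z)))))
  step 11: S(S(S(add(add(add(Z, Z), mul(add(Z, SZ), add(SSSZ, Z))), mul(mul(Z, Z), add(Z, Z))))))
  step 12: S(S(S(add(add(Z, mul(add(Z, SZ), add(SSSZ, Z))), mul(mul(Z, Z), add(Z, Z))))))
  step 13: S(S(S(add(mul(add(Z, SZ), add(SSSZ, Z)), mul(mul(Z, Z), add(Z, Z))))))
  step 14: S(S(S(add(mul(SZ, add(SSSZ, Z)), mul(mul(Z, Z), add(Z, Z))))))
  step 15: S(S(S(add(add(add(SSSZ, Z), mul(Z, add(SSSZ, Z))), mul(mul(Z, Z), add(Z, Z))))))
  step 16: S(S(S(add(add(S(add(SSZ, Z)), mul(Z, add(SSSZ, Z))), mul(mul(Z, Z), add(Z, Z))))))
  step 17: S(S(S(add(S(add(add(SSZ, Z), mul(Z, add(SSSZ, Z)))), mul(mul(Z, Z), add(Z, Z))))))
  step 18: S(S(S(S(add(add(add(SSZ, Z), mul(Z, add(SSSZ, Z))), mul(mul(Z, Z), add(Z, Z)))))))
  step 19: S(S(S(S(add(add(S(add(SZ, Z)), mul(Z, add(SSSZ, Z))), mul(mul(Z, Z), add(Z, Z)))))))
  step 20: S(S(S(S(add(S(add(add(SZ, Z), mul(Z, add(SSSZ, Z)))), mul(mul(Z, Z), add(Z, Z)))))))
  step 21: S(S(S(S(S(add(add(add(SZ, Z), mul(Z, add(SSSZ, Z))), mul(mul(Z, Z), add(Z, Z))))))))
  step 22: S(S(S(S(S(add(add(S(add(Z, Z)), mul(Z, add(SSSZ, Z))), mul(mul(Z, Z), add(Z, Z))))))))
  step 23: S(S(S(S(S(add(S(add(add(Z, Z), mul(Z, add(SSSZ, Z)))), mul(mul(Z, Z), add(Z, Z))))))))
  step 24: S(S(S(S(S(S(add(add(add(Z, Z), mul(Z, add(SSSZ, Z))), mul(mul(Z, Z), add(Z, Z)))))))))
  step 25: S(S(S(S(S(S(add(add(Z, mul(Z, add(SSSZ, Z))), mul(mul(Z, Z), add(Z, Z)))))))))
  step 26: S(S(S(S(S(S(add(mul(Z, add(SSSZ, Z)), mul(mul(Z, Z), add(Z, Z)))))))))
  step 27: S(S(S(S(S(S(add(Z, mul(mul(Z, Z), add(Z, Z)))))))))
  step 28: S(S(S(S(S(S(mul(mul(Z, Z), add(Z, Z))))))))
  step 29: S(S(S(S(S(S(mul(Z, add(Z, Z))))))))
  step 30: S^6(Z)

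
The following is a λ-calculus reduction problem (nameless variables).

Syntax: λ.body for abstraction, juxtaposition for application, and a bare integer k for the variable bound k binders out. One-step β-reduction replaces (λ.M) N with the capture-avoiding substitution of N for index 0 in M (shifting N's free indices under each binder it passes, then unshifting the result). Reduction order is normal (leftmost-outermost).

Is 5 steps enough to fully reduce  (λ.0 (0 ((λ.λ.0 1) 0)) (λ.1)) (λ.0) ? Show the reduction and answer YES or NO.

Answer: NO — after 5 steps the term is (λ.λ.0) (λ.0), not yet normal

Reduction:
  start: (λ.0 (0 ((λ.λ.0 1) 0)) (λ.1)) (λ.0)
  step 1: (λ.0) ((λ.0) ((λ.λ.0 1) (λ.0))) (λ.λ.0)
  step 2: (λ.0) ((λ.λ.0 1) (λ.0)) (λ.λ.0)
  step 3: (λ.λ.0 1) (λ.0) (λ.λ.0)
  step 4: (λ.0 (λ.0)) (λ.λ.0)
  step 5: (λ.λ.0) (λ.0)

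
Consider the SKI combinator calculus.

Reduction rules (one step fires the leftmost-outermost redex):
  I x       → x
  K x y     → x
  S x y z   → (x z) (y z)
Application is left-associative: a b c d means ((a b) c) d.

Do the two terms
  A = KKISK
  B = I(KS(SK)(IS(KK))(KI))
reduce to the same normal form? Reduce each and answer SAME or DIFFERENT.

Answer: DIFFERENT — A ⇓ S, B ⇓ S(S(KK))(KI)

Working:
Term A:
  start: KKISK
  step 1: KSK
  step 2: S

Term B:
  start: I(KS(SK)(IS(KK))(KI))
  step 1: KS(SK)(IS(KK))(KI)
  step 2: S(IS(KK))(KI)
  step 3: S(S(KK))(KI)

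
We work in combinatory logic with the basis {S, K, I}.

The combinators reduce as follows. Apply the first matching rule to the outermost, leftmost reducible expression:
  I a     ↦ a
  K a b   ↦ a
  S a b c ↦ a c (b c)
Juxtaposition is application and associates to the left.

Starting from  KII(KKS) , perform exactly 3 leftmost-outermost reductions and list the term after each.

Answer: after 3 steps: K

Derivation:
  start: KII(KKS)
  step 1: I(KKS)
  step 2: KKS
  step 3: K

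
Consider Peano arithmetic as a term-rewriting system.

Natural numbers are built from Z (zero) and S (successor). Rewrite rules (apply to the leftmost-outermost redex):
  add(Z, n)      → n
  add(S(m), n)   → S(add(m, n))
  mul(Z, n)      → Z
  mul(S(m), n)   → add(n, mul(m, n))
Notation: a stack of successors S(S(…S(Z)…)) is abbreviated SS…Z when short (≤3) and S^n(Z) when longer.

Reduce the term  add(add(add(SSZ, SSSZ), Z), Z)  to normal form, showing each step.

  start: add(add(add(SSZ, SSSZ), Z), Z)
  →1  add(add(S(add(SZ, SSSZ)), Z), Z)
  →2  add(S(add(add(SZ, SSSZ), Z)), Z)
  →3  S(add(add(add(SZ, SSSZ), Z), Z))
  →4  S(add(add(S(add(Z, SSSZ)), Z), Z))
  →5  S(add(S(add(add(Z, SSSZ), Z)), Z))
  →6  S(S(add(add(add(Z, SSSZ), Z), Z)))
  →7  S(S(add(add(SSSZ, Z), Z)))
  →8  S(S(add(S(add(SSZ, Z)), Z)))
  →9  S(S(S(add(add(SSZ, Z), Z))))
  →10  S(S(S(add(S(add(SZ, Z)), Z))))
  →11  S(S(S(S(add(add(SZ, Z), Z)))))
  →12  S(S(S(S(add(S(add(Z, Z)), Z)))))
  →13  S(S(S(S(S(add(add(Z, Z), Z))))))
  →14  S(S(S(S(S(add(Z, Z))))))
  →15  S^5(Z)

Answer: normal form = S^5(Z)  (in 15 steps)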